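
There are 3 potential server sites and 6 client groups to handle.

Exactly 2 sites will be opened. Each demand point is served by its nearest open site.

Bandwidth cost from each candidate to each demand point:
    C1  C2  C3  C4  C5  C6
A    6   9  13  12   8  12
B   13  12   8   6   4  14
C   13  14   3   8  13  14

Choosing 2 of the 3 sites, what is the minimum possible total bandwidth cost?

45

Open {A, B}.
  C1→A 6, C2→A 9, C3→B 8, C4→B 6, C5→B 4, C6→A 12  ⇒ total 45.
Compare {A, C}: total 46.
Compare {B, C}: total 52.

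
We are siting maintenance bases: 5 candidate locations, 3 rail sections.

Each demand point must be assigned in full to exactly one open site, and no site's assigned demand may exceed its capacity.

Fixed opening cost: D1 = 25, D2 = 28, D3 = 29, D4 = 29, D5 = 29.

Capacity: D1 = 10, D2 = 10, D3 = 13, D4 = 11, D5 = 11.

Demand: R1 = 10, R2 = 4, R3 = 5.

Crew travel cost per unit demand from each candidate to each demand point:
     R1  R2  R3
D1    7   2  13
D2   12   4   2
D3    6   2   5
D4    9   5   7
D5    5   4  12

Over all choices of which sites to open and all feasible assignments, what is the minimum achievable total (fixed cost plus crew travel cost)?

Open {D2, D5}; cheapest assignment that respects the capacities:
  D2 (cap 10, load 9): R2, R3 — cost 4×4 + 5×2 = 26
  D5 (cap 11, load 10): R1 — cost 10×5 = 50
  Shipping 76, fixed 57 → total 133.
  Any other capacity-feasible assignment to {D2, D5} ships for at least 76.
Compare {D3, D5}: its best feasible assignment gives total 141.
Compare {D2, D3}: its best feasible assignment gives total 143.
Every other set of open sites that can feasibly serve all demand totals ≥ 141 even under its best assignment. Minimum: 133.

133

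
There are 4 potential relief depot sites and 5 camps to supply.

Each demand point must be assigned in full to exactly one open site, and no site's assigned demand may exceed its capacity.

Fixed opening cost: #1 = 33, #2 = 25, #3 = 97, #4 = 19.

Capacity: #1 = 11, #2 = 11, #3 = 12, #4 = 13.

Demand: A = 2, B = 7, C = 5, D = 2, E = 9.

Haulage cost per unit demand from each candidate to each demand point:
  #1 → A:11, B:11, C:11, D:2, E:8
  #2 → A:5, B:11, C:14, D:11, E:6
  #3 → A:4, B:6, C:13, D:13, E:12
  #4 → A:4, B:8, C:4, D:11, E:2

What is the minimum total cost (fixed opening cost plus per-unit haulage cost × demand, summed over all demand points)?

Open {#1, #2, #4}; cheapest assignment that respects the capacities:
  #1 (cap 11, load 2): D — cost 2×2 = 4
  #2 (cap 11, load 11): A, E — cost 2×5 + 9×6 = 64
  #4 (cap 13, load 12): B, C — cost 7×8 + 5×4 = 76
  Shipping 144, fixed 77 → total 221.
  Any other capacity-feasible assignment to {#1, #2, #4} ships for at least 144.
Compare {#3, #4}: its best feasible assignment gives total 271.
Compare {#1, #3, #4}: its best feasible assignment gives total 276.
Every other set of open sites that can feasibly serve all demand totals ≥ 271 even under its best assignment. Minimum: 221.

221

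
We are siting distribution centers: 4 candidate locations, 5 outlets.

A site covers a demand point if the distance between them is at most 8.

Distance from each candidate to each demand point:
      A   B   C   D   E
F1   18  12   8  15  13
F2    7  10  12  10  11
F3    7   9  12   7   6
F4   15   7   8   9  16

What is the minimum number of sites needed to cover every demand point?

Coverage sets (demand points within 8 of each site):
  F1: {C}
  F2: {A}
  F3: {A, D, E}
  F4: {B, C}
No single site covers all 5 demand points.
But {F3, F4} covers everything, so the minimum is 2.

2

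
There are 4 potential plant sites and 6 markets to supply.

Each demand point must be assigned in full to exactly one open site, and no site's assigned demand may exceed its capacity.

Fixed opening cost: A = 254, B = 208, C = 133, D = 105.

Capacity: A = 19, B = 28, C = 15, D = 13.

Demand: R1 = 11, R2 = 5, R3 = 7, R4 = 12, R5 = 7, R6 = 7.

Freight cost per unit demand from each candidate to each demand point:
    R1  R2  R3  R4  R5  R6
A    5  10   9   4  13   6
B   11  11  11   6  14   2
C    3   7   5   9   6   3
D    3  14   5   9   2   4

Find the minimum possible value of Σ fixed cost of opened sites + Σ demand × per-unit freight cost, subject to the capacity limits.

Open {B, C, D}; cheapest assignment that respects the capacities:
  B (cap 28, load 24): R2, R4, R6 — cost 5×11 + 12×6 + 7×2 = 141
  C (cap 15, load 14): R3, R5 — cost 7×5 + 7×6 = 77
  D (cap 13, load 11): R1 — cost 11×3 = 33
  Shipping 251, fixed 446 → total 697.
  Any other capacity-feasible assignment to {B, C, D} ships for at least 251.
Compare {A, B, D}: its best feasible assignment gives total 840.
Compare {A, B, C}: its best feasible assignment gives total 863.
Every other set of open sites that can feasibly serve all demand totals ≥ 840 even under its best assignment. Minimum: 697.

697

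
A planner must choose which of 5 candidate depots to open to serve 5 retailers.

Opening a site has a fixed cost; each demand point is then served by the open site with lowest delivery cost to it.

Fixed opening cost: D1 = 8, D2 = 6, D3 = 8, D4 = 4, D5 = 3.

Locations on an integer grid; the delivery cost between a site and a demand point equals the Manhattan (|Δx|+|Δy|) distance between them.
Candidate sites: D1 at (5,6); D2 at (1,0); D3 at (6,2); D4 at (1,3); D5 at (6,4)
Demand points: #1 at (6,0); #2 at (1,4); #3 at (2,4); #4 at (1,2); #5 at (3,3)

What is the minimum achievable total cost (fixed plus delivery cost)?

Open {D4, D5}: assign each demand point to its cheapest open site.
  #1→D5 4, #2→D4 1, #3→D4 2, #4→D4 1, #5→D4 2
  delivery cost 10, fixed 7 → total 17.
Compare {D4}: delivery cost 14 + fixed 4 = 18.
Compare {D3, D4}: delivery cost 8 + fixed 12 = 20.
Compare {D2, D4}: delivery cost 11 + fixed 10 = 21.
All other subsets cost ≥ 18. Minimum total cost: 17.

17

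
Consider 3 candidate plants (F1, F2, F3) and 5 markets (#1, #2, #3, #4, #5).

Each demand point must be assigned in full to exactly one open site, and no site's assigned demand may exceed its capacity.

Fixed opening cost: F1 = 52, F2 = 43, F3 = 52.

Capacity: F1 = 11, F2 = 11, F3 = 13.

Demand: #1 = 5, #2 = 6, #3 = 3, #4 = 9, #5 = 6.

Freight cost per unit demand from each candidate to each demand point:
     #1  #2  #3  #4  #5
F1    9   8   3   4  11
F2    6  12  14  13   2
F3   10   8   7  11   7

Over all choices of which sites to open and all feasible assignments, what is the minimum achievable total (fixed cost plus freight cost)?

Open {F1, F2, F3}; cheapest assignment that respects the capacities:
  F1 (cap 11, load 9): #4 — cost 9×4 = 36
  F2 (cap 11, load 11): #1, #5 — cost 5×6 + 6×2 = 42
  F3 (cap 13, load 9): #2, #3 — cost 6×8 + 3×7 = 69
  Shipping 147, fixed 147 → total 294.
  Any other capacity-feasible assignment to {F1, F2, F3} ships for at least 147.
Total demand is 29 and no other set of sites has combined capacity ≥ 29, so {F1, F2, F3} is the only feasible choice of open sites. Minimum: 294.

294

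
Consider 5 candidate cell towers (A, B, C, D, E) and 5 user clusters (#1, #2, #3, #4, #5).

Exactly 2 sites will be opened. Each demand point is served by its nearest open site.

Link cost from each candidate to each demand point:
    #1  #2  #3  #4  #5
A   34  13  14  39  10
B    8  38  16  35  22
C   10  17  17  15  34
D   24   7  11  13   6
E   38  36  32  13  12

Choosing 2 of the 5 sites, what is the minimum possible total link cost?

45

Open {B, D}.
  #1→B 8, #2→D 7, #3→D 11, #4→D 13, #5→D 6  ⇒ total 45.
Compare {C, D}: total 47.
Compare {A, D}: total 61.
No size-2 selection does better; minimum is 45.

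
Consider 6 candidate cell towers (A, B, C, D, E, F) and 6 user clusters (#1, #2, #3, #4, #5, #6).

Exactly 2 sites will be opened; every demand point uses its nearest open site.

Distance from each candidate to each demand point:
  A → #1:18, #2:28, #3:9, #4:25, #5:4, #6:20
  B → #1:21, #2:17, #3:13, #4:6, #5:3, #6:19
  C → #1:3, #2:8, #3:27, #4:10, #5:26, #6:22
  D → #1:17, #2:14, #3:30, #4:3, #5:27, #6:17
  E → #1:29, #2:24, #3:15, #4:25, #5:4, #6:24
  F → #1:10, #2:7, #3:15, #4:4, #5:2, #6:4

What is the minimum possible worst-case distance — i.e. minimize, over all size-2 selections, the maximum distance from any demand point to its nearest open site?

10

Open {A, F}.
  Farthest demand point is #1 at distance 10 (to F); all others are ≤ 10.
With {B, F} the worst case is 13.
With {C, F} the worst case is 15.
No size-2 selection achieves below 10.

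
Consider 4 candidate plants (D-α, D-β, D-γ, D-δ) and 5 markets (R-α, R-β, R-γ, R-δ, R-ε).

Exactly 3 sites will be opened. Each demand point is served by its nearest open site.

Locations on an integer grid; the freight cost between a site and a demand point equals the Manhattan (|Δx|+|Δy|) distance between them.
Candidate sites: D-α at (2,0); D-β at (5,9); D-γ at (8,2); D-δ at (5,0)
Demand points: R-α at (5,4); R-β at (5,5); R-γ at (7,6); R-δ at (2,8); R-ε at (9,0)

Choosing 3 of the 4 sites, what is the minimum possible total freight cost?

20

Open {D-β, D-γ, D-δ}.
  R-α→D-δ 4, R-β→D-β 4, R-γ→D-β 5, R-δ→D-β 4, R-ε→D-γ 3  ⇒ total 20.
Compare {D-α, D-β, D-γ}: total 21.
Compare {D-α, D-β, D-δ}: total 21.
No size-3 selection does better; minimum is 20.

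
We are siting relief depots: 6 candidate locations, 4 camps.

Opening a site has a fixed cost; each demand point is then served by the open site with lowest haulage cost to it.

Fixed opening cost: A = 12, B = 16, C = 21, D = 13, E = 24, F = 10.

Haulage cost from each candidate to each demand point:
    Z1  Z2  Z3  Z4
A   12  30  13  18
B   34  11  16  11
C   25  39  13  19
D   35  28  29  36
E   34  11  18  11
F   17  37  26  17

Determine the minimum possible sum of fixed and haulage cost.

Open {A, B}: assign each demand point to its cheapest open site.
  Z1→A 12, Z2→B 11, Z3→A 13, Z4→B 11
  haulage cost 47, fixed 28 → total 75.
Compare {B, F}: haulage cost 55 + fixed 26 = 81.
Compare {A, E}: haulage cost 47 + fixed 36 = 83.
Compare {A}: haulage cost 73 + fixed 12 = 85.
All other subsets cost ≥ 81. Minimum total cost: 75.

75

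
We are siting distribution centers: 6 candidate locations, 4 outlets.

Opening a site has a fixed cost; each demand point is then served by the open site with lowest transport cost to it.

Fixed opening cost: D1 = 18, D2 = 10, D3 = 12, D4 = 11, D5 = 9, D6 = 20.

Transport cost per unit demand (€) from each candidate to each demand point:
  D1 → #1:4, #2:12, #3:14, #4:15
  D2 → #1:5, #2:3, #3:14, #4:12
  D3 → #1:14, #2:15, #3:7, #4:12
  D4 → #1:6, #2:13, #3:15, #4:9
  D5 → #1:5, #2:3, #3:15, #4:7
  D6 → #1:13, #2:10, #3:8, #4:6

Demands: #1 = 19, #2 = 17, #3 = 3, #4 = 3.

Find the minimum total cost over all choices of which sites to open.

208

Open {D1, D3, D5}: assign each demand point to its cheapest open site.
  #1→D1 19×4=76, #2→D5 17×3=51, #3→D3 3×7=21, #4→D5 3×7=21
  transport cost 169, fixed 39 → total 208.
Compare {D3, D5}: transport cost 188 + fixed 21 = 209.
Compare {D1, D5, D6}: transport cost 169 + fixed 47 = 216.
Compare {D1, D5}: transport cost 190 + fixed 27 = 217.
All other subsets cost ≥ 209. Minimum total cost: 208.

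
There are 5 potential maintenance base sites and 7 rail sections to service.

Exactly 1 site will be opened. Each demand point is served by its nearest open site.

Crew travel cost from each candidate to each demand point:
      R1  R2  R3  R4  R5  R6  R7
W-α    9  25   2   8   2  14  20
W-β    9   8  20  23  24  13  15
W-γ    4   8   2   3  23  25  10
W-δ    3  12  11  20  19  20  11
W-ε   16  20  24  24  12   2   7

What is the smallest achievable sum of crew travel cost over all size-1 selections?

Open {W-γ}.
  R1→W-γ 4, R2→W-γ 8, R3→W-γ 2, R4→W-γ 3, R5→W-γ 23, R6→W-γ 25, R7→W-γ 10  ⇒ total 75.
Compare {W-α}: total 80.
Compare {W-δ}: total 96.
No size-1 selection does better; minimum is 75.

75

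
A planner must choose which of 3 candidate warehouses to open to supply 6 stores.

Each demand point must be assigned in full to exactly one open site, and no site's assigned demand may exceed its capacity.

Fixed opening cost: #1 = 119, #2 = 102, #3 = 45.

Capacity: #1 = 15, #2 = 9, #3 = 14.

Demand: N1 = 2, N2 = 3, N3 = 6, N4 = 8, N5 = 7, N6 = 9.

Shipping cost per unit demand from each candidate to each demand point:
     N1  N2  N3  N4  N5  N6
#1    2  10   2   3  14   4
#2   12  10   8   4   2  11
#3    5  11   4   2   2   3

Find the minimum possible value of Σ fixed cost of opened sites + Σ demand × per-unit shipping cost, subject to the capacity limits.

386

Open {#1, #2, #3}; cheapest assignment that respects the capacities:
  #1 (cap 15, load 14): N3, N4 — cost 6×2 + 8×3 = 36
  #2 (cap 9, load 7): N5 — cost 7×2 = 14
  #3 (cap 14, load 14): N1, N2, N6 — cost 2×5 + 3×11 + 9×3 = 70
  Shipping 120, fixed 266 → total 386.
  Any other capacity-feasible assignment to {#1, #2, #3} ships for at least 120.
Total demand is 35 and no other set of sites has combined capacity ≥ 35, so {#1, #2, #3} is the only feasible choice of open sites. Minimum: 386.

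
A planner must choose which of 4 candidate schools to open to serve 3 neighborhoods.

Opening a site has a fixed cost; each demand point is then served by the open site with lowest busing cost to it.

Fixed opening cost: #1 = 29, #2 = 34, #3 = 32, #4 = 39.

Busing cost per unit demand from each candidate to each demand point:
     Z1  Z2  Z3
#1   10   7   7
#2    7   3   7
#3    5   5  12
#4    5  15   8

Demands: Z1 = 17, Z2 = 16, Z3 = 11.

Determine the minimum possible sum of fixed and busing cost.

Open {#2, #3}: assign each demand point to its cheapest open site.
  Z1→#3 17×5=85, Z2→#2 16×3=48, Z3→#2 11×7=77
  busing cost 210, fixed 66 → total 276.
Compare {#2}: busing cost 244 + fixed 34 = 278.
Compare {#2, #4}: busing cost 210 + fixed 73 = 283.
Compare {#1, #3}: busing cost 242 + fixed 61 = 303.
All other subsets cost ≥ 278. Minimum total cost: 276.

276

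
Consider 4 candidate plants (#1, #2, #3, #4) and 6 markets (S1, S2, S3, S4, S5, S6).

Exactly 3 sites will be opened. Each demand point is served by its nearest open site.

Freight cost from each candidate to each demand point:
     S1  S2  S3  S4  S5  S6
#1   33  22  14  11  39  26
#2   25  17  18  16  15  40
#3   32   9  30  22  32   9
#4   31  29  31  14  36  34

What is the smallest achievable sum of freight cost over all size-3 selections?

83

Open {#1, #2, #3}.
  S1→#2 25, S2→#3 9, S3→#1 14, S4→#1 11, S5→#2 15, S6→#3 9  ⇒ total 83.
Compare {#2, #3, #4}: total 90.
Compare {#1, #3, #4}: total 106.
No size-3 selection does better; minimum is 83.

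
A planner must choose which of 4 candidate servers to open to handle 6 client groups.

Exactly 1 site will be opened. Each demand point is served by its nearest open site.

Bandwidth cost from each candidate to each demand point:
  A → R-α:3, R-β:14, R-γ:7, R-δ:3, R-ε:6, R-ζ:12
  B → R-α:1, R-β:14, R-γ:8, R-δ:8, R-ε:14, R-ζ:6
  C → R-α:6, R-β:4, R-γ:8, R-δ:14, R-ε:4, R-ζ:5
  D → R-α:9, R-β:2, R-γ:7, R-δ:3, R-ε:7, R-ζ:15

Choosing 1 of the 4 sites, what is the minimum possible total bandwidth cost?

Open {C}.
  R-α→C 6, R-β→C 4, R-γ→C 8, R-δ→C 14, R-ε→C 4, R-ζ→C 5  ⇒ total 41.
Compare {D}: total 43.
Compare {A}: total 45.
No size-1 selection does better; minimum is 41.

41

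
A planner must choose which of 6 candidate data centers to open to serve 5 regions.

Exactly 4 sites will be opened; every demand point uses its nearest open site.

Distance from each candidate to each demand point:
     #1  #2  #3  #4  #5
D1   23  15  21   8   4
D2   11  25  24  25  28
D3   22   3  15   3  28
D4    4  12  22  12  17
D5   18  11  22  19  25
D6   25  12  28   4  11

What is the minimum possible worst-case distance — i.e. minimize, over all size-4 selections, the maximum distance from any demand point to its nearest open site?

Open {D1, D2, D3, D4}.
  Farthest demand point is #3 at distance 15 (to D3); all others are ≤ 15.
With {D1, D2, D3, D5} the worst case is 15.
With {D1, D2, D3, D6} the worst case is 15.
No size-4 selection achieves below 15.

15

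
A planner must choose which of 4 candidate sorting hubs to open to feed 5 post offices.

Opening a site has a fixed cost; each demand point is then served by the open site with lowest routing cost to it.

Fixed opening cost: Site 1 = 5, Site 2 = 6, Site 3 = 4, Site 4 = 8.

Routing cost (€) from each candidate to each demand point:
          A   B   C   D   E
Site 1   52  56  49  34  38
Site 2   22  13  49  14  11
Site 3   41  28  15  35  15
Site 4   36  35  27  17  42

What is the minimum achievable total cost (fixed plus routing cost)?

85

Open {Site 2, Site 3}: assign each demand point to its cheapest open site.
  A→Site 2 22, B→Site 2 13, C→Site 3 15, D→Site 2 14, E→Site 2 11
  routing cost 75, fixed 10 → total 85.
Compare {Site 1, Site 2, Site 3}: routing cost 75 + fixed 15 = 90.
Compare {Site 2, Site 3, Site 4}: routing cost 75 + fixed 18 = 93.
Compare {Site 1, Site 2, Site 3, Site 4}: routing cost 75 + fixed 23 = 98.
All other subsets cost ≥ 90. Minimum total cost: 85.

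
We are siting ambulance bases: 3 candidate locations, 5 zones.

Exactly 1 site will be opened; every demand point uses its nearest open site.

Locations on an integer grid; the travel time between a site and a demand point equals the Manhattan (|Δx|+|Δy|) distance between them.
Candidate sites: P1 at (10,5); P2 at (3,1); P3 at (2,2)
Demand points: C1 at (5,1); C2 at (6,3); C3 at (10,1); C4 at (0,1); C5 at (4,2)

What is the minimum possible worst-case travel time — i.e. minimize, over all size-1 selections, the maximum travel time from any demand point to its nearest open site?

7

Open {P2}.
  Farthest demand point is C3 at travel time 7 (to P2); all others are ≤ 7.
With {P3} the worst case is 9.
With {P1} the worst case is 14.
No size-1 selection achieves below 7.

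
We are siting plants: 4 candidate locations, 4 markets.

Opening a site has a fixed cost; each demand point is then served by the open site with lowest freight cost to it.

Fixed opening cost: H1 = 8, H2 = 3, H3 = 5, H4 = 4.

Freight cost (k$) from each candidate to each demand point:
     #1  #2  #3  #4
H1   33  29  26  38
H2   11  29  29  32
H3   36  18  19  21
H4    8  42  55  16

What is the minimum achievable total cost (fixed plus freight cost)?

70

Open {H3, H4}: assign each demand point to its cheapest open site.
  #1→H4 8, #2→H3 18, #3→H3 19, #4→H4 16
  freight cost 61, fixed 9 → total 70.
Compare {H2, H3, H4}: freight cost 61 + fixed 12 = 73.
Compare {H2, H3}: freight cost 69 + fixed 8 = 77.
Compare {H1, H3, H4}: freight cost 61 + fixed 17 = 78.
All other subsets cost ≥ 73. Minimum total cost: 70.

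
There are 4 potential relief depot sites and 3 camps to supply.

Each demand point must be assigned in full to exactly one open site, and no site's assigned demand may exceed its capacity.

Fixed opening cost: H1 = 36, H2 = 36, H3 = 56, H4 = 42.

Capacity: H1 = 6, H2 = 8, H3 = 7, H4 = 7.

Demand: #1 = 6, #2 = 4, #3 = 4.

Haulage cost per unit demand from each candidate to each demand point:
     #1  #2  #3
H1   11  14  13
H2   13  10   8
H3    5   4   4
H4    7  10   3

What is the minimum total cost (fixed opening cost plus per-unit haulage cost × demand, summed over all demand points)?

Open {H2, H4}; cheapest assignment that respects the capacities:
  H2 (cap 8, load 8): #2, #3 — cost 4×10 + 4×8 = 72
  H4 (cap 7, load 6): #1 — cost 6×7 = 42
  Shipping 114, fixed 78 → total 192.
  Any other capacity-feasible assignment to {H2, H4} ships for at least 114.
Compare {H2, H3}: its best feasible assignment gives total 194.
Compare {H1, H2}: its best feasible assignment gives total 210.
Every other set of open sites that can feasibly serve all demand totals ≥ 194 even under its best assignment. Minimum: 192.

192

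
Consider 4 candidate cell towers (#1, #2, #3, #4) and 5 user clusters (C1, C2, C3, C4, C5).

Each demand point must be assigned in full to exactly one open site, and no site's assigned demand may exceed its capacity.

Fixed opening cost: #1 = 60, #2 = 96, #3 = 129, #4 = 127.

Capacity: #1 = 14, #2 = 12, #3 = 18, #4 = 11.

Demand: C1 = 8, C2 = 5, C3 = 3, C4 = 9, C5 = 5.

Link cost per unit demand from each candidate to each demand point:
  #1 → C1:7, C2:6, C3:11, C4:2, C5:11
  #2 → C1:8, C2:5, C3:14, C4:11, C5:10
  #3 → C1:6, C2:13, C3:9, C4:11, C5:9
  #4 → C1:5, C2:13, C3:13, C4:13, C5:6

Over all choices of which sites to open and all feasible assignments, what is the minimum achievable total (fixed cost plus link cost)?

357

Open {#1, #3}; cheapest assignment that respects the capacities:
  #1 (cap 14, load 14): C2, C4 — cost 5×6 + 9×2 = 48
  #3 (cap 18, load 16): C1, C3, C5 — cost 8×6 + 3×9 + 5×9 = 120
  Shipping 168, fixed 189 → total 357.
  Any other capacity-feasible assignment to {#1, #3} ships for at least 168.
Compare {#1, #2, #3}: its best feasible assignment gives total 448.
Compare {#1, #2, #4}: its best feasible assignment gives total 449.
Every other set of open sites that can feasibly serve all demand totals ≥ 448 even under its best assignment. Minimum: 357.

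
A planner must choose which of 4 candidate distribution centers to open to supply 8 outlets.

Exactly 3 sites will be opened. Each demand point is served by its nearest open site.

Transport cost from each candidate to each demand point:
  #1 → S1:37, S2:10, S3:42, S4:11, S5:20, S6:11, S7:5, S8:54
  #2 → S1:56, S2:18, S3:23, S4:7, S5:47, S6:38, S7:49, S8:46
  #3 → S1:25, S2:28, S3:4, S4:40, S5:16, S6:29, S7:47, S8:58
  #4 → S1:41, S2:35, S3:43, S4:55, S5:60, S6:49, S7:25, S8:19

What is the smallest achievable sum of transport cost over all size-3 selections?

Open {#1, #3, #4}.
  S1→#3 25, S2→#1 10, S3→#3 4, S4→#1 11, S5→#3 16, S6→#1 11, S7→#1 5, S8→#4 19  ⇒ total 101.
Compare {#1, #2, #3}: total 124.
Compare {#1, #2, #4}: total 132.
No size-3 selection does better; minimum is 101.

101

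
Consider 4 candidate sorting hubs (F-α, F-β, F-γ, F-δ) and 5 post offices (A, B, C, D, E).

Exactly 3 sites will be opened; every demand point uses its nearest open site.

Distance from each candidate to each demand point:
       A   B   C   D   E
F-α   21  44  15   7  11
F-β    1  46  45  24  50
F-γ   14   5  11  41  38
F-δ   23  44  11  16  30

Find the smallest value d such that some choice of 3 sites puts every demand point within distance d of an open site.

11

Open {F-α, F-β, F-γ}.
  Farthest demand point is C at distance 11 (to F-γ); all others are ≤ 11.
With {F-α, F-γ, F-δ} the worst case is 14.
With {F-β, F-γ, F-δ} the worst case is 30.
No size-3 selection achieves below 11.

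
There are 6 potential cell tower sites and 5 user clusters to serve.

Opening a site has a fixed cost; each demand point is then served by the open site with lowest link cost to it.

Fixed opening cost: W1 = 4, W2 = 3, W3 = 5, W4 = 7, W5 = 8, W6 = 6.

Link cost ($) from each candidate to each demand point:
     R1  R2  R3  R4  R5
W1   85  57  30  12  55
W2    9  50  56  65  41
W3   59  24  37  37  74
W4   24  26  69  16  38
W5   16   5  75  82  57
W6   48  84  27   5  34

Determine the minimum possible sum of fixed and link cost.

Open {W2, W5, W6}: assign each demand point to its cheapest open site.
  R1→W2 9, R2→W5 5, R3→W6 27, R4→W6 5, R5→W6 34
  link cost 80, fixed 17 → total 97.
Compare {W5, W6}: link cost 87 + fixed 14 = 101.
Compare {W1, W2, W5, W6}: link cost 80 + fixed 21 = 101.
Compare {W2, W3, W5, W6}: link cost 80 + fixed 22 = 102.
All other subsets cost ≥ 101. Minimum total cost: 97.

97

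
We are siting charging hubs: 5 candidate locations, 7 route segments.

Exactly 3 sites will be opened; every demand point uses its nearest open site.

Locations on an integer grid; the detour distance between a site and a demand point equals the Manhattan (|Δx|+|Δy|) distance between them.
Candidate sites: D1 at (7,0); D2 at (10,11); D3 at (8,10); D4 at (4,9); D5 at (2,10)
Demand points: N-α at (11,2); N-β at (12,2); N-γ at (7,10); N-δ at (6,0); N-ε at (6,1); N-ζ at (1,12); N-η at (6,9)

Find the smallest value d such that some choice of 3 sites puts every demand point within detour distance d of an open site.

7

Open {D1, D2, D4}.
  Farthest demand point is N-β at detour distance 7 (to D1); all others are ≤ 7.
With {D1, D2, D5} the worst case is 7.
With {D1, D3, D4} the worst case is 7.
No size-3 selection achieves below 7.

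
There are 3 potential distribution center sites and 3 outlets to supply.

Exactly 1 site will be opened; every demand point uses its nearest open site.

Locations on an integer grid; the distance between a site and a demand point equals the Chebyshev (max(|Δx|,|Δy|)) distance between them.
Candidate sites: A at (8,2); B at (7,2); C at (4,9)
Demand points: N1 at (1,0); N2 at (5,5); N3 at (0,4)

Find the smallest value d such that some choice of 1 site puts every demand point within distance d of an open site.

7

Open {B}.
  Farthest demand point is N3 at distance 7 (to B); all others are ≤ 7.
With {A} the worst case is 8.
With {C} the worst case is 9.
No size-1 selection achieves below 7.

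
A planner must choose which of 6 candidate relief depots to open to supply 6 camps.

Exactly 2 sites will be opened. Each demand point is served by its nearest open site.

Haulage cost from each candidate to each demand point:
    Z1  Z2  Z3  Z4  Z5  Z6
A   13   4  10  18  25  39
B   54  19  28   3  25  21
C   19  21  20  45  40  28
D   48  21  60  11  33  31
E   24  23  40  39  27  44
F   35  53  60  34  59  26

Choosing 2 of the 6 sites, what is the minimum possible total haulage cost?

76

Open {A, B}.
  Z1→A 13, Z2→A 4, Z3→A 10, Z4→B 3, Z5→A 25, Z6→B 21  ⇒ total 76.
Compare {A, D}: total 94.
Compare {A, F}: total 96.
No size-2 selection does better; minimum is 76.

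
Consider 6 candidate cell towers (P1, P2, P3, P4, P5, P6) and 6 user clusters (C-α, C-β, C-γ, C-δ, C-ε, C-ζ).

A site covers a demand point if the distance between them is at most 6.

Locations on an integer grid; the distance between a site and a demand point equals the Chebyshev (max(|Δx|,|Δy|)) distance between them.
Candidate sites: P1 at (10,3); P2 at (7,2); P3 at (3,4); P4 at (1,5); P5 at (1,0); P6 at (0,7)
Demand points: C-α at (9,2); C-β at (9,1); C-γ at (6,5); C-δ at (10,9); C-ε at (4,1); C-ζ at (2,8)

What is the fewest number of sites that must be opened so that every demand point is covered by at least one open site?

2

Coverage sets (demand points within 6 of each site):
  P1: {C-α, C-β, C-γ, C-δ, C-ε}
  P2: {C-α, C-β, C-γ, C-ε, C-ζ}
  P3: {C-α, C-β, C-γ, C-ε, C-ζ}
  P4: {C-γ, C-ε, C-ζ}
  P5: {C-γ, C-ε}
  P6: {C-γ, C-ε, C-ζ}
No single site covers all 6 demand points.
But {P1, P2} covers everything, so the minimum is 2.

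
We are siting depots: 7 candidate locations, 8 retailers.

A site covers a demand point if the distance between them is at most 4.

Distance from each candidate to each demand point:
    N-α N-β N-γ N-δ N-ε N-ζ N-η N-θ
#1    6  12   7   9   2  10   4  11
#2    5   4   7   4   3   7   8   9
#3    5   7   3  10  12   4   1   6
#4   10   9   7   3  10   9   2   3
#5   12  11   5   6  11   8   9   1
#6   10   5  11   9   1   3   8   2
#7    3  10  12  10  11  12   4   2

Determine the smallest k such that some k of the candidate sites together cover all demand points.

Coverage sets (demand points within 4 of each site):
  #1: {N-ε, N-η}
  #2: {N-β, N-δ, N-ε}
  #3: {N-γ, N-ζ, N-η}
  #4: {N-δ, N-η, N-θ}
  #5: {N-θ}
  #6: {N-ε, N-ζ, N-θ}
  #7: {N-α, N-η, N-θ}
No 2 sites suffice: every size-2 union leaves at least one demand point uncovered.
But {#2, #3, #7} covers everything, so the minimum is 3.

3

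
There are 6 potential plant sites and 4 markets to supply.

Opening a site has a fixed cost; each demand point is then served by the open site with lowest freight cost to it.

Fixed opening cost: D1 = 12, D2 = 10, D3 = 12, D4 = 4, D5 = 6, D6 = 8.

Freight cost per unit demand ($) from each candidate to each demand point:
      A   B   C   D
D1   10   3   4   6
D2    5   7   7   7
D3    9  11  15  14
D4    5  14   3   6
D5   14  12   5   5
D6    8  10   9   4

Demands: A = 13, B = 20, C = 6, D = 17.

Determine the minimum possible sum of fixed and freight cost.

Open {D1, D4, D6}: assign each demand point to its cheapest open site.
  A→D4 13×5=65, B→D1 20×3=60, C→D4 6×3=18, D→D6 17×4=68
  freight cost 211, fixed 24 → total 235.
Compare {D1, D4, D5, D6}: freight cost 211 + fixed 30 = 241.
Compare {D1, D2, D4, D6}: freight cost 211 + fixed 34 = 245.
Compare {D1, D2, D6}: freight cost 217 + fixed 30 = 247.
All other subsets cost ≥ 241. Minimum total cost: 235.

235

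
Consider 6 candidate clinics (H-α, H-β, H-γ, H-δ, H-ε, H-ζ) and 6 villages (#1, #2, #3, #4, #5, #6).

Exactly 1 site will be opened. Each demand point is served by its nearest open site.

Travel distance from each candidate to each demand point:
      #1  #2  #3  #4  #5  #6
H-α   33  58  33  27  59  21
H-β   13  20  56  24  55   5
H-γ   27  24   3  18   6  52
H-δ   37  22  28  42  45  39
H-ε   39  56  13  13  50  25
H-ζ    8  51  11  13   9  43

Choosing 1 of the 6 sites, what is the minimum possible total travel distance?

130

Open {H-γ}.
  #1→H-γ 27, #2→H-γ 24, #3→H-γ 3, #4→H-γ 18, #5→H-γ 6, #6→H-γ 52  ⇒ total 130.
Compare {H-ζ}: total 135.
Compare {H-β}: total 173.
No size-1 selection does better; minimum is 130.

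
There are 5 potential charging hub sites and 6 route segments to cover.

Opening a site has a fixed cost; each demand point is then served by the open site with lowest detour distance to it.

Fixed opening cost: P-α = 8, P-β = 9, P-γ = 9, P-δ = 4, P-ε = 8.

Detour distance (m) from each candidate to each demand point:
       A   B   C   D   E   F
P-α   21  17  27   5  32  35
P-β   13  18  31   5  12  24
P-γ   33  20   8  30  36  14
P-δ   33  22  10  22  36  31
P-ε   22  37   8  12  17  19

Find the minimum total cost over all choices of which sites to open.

88

Open {P-β, P-γ}: assign each demand point to its cheapest open site.
  A→P-β 13, B→P-β 18, C→P-γ 8, D→P-β 5, E→P-β 12, F→P-γ 14
  detour distance 70, fixed 18 → total 88.
Compare {P-β, P-ε}: detour distance 75 + fixed 17 = 92.
Compare {P-β, P-γ, P-δ}: detour distance 70 + fixed 22 = 92.
Compare {P-β, P-δ}: detour distance 82 + fixed 13 = 95.
All other subsets cost ≥ 92. Minimum total cost: 88.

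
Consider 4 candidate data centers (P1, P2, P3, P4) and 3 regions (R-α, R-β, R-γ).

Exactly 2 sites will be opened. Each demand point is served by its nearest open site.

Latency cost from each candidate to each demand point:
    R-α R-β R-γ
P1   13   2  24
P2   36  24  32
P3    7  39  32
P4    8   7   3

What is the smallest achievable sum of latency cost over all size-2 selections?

Open {P1, P4}.
  R-α→P4 8, R-β→P1 2, R-γ→P4 3  ⇒ total 13.
Compare {P3, P4}: total 17.
Compare {P2, P4}: total 18.
No size-2 selection does better; minimum is 13.

13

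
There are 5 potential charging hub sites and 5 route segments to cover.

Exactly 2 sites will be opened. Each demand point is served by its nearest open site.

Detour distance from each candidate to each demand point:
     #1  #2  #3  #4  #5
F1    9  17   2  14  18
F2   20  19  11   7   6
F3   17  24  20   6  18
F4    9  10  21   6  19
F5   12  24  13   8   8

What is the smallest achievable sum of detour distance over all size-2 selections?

Open {F1, F2}.
  #1→F1 9, #2→F1 17, #3→F1 2, #4→F2 7, #5→F2 6  ⇒ total 41.
Compare {F2, F4}: total 42.
Compare {F1, F5}: total 44.
No size-2 selection does better; minimum is 41.

41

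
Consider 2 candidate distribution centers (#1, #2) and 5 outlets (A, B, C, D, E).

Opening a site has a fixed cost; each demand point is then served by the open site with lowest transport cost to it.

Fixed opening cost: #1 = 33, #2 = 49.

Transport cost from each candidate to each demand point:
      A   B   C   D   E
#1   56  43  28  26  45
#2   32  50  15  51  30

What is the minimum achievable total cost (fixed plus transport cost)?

Open {#2}: assign each demand point to its cheapest open site.
  A→#2 32, B→#2 50, C→#2 15, D→#2 51, E→#2 30
  transport cost 178, fixed 49 → total 227.
Compare {#1, #2}: transport cost 146 + fixed 82 = 228.
Compare {#1}: transport cost 198 + fixed 33 = 231.

227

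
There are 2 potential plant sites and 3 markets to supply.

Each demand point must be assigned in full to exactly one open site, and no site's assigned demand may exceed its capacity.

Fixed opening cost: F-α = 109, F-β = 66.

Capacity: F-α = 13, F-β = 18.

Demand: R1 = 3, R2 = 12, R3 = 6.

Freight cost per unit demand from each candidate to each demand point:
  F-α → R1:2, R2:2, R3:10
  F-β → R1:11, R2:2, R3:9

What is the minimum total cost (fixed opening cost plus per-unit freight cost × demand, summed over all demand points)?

259

Open {F-α, F-β}; cheapest assignment that respects the capacities:
  F-α (cap 13, load 3): R1 — cost 3×2 = 6
  F-β (cap 18, load 18): R2, R3 — cost 12×2 + 6×9 = 78
  Shipping 84, fixed 175 → total 259.
  Any other capacity-feasible assignment to {F-α, F-β} ships for at least 84.
Total demand is 21 and no other set of sites has combined capacity ≥ 21, so {F-α, F-β} is the only feasible choice of open sites. Minimum: 259.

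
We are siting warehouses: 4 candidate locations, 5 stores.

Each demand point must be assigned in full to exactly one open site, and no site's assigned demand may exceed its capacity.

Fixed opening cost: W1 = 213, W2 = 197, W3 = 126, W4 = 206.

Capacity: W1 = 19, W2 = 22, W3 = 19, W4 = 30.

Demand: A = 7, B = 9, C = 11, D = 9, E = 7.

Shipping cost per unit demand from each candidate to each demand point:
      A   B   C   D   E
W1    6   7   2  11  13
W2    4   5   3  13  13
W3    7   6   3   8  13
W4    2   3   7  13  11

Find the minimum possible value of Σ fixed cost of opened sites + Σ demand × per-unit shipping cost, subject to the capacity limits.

613

Open {W3, W4}; cheapest assignment that respects the capacities:
  W3 (cap 19, load 16): D, E — cost 9×8 + 7×13 = 163
  W4 (cap 30, load 27): A, B, C — cost 7×2 + 9×3 + 11×7 = 118
  Shipping 281, fixed 332 → total 613.
  Any other capacity-feasible assignment to {W3, W4} ships for at least 281.
Compare {W2, W4}: its best feasible assignment gives total 671.
Compare {W1, W4}: its best feasible assignment gives total 690.
Every other set of open sites that can feasibly serve all demand totals ≥ 671 even under its best assignment. Minimum: 613.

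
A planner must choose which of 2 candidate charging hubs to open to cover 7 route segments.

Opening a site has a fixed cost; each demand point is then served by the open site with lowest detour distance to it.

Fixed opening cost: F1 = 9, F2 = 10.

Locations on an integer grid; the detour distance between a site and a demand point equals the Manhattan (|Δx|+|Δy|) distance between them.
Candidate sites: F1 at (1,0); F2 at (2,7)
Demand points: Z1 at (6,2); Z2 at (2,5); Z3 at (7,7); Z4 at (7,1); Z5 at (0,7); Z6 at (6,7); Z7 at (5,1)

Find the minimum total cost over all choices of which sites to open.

Open {F1, F2}: assign each demand point to its cheapest open site.
  Z1→F1 7, Z2→F2 2, Z3→F2 5, Z4→F1 7, Z5→F2 2, Z6→F2 4, Z7→F1 5
  detour distance 32, fixed 19 → total 51.
Compare {F2}: detour distance 42 + fixed 10 = 52.
Compare {F1}: detour distance 58 + fixed 9 = 67.

51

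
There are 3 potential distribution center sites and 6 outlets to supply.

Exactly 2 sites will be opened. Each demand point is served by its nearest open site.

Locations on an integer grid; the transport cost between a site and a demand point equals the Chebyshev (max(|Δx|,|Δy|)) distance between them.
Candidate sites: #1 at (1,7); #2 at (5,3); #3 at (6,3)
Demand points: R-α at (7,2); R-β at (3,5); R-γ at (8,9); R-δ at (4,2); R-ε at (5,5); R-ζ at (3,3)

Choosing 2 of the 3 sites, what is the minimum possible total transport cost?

14

Open {#2, #3}.
  R-α→#3 1, R-β→#2 2, R-γ→#2 6, R-δ→#2 1, R-ε→#2 2, R-ζ→#2 2  ⇒ total 14.
Compare {#1, #2}: total 15.
Compare {#1, #3}: total 16.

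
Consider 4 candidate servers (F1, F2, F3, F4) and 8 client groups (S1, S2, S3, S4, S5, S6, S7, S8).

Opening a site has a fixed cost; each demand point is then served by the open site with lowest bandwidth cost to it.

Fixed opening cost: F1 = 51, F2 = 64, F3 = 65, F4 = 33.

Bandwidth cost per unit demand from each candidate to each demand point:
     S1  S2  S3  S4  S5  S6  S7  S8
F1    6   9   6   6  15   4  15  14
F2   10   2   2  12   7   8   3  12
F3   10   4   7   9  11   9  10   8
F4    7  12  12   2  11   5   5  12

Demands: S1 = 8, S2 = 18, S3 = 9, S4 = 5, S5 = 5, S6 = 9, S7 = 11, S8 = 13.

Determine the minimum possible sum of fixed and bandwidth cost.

486

Open {F2, F4}: assign each demand point to its cheapest open site.
  S1→F4 8×7=56, S2→F2 18×2=36, S3→F2 9×2=18, S4→F4 5×2=10, S5→F2 5×7=35, S6→F4 9×5=45, S7→F2 11×3=33, S8→F2 13×12=156
  bandwidth cost 389, fixed 97 → total 486.
Compare {F2, F3, F4}: bandwidth cost 337 + fixed 162 = 499.
Compare {F1, F2}: bandwidth cost 392 + fixed 115 = 507.
Compare {F1, F2, F3}: bandwidth cost 340 + fixed 180 = 520.
All other subsets cost ≥ 499. Minimum total cost: 486.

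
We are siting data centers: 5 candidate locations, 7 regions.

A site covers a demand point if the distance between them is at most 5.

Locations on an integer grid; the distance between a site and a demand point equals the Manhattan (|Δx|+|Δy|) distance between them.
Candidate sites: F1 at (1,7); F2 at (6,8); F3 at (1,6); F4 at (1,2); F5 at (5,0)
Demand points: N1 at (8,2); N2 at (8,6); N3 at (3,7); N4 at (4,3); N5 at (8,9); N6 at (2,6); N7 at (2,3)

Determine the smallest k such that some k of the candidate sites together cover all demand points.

Coverage sets (demand points within 5 of each site):
  F1: {N3, N6, N7}
  F2: {N2, N3, N5}
  F3: {N3, N6, N7}
  F4: {N4, N6, N7}
  F5: {N1, N4}
No 2 sites suffice: every size-2 union leaves at least one demand point uncovered.
But {F1, F2, F5} covers everything, so the minimum is 3.

3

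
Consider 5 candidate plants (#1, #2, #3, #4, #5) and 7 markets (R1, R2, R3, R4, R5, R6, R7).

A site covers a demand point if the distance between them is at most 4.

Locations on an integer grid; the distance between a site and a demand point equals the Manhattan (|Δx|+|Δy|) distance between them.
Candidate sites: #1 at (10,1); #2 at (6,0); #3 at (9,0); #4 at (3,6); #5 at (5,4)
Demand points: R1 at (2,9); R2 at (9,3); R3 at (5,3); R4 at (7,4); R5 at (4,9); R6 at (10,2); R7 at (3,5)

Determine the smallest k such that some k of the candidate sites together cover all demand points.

Coverage sets (demand points within 4 of each site):
  #1: {R2, R6}
  #2: {R3}
  #3: {R2, R6}
  #4: {R1, R5, R7}
  #5: {R3, R4, R7}
No 2 sites suffice: every size-2 union leaves at least one demand point uncovered.
But {#1, #4, #5} covers everything, so the minimum is 3.

3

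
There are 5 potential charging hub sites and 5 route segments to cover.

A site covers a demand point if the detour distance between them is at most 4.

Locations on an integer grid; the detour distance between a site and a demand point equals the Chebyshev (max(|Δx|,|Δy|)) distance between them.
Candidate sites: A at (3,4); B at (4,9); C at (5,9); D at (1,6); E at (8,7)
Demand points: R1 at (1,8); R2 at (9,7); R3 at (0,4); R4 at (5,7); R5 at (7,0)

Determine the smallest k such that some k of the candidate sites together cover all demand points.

2

Coverage sets (demand points within 4 of each site):
  A: {R1, R3, R4, R5}
  B: {R1, R4}
  C: {R1, R2, R4}
  D: {R1, R3, R4}
  E: {R2, R4}
No single site covers all 5 demand points.
But {A, C} covers everything, so the minimum is 2.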